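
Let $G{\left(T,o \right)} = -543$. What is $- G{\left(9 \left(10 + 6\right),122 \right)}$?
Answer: $543$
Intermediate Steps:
$- G{\left(9 \left(10 + 6\right),122 \right)} = \left(-1\right) \left(-543\right) = 543$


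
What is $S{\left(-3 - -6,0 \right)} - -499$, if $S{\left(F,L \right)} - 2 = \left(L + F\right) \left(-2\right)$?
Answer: $495$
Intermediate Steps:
$S{\left(F,L \right)} = 2 - 2 F - 2 L$ ($S{\left(F,L \right)} = 2 + \left(L + F\right) \left(-2\right) = 2 + \left(F + L\right) \left(-2\right) = 2 - \left(2 F + 2 L\right) = 2 - 2 F - 2 L$)
$S{\left(-3 - -6,0 \right)} - -499 = \left(2 - 2 \left(-3 - -6\right) - 0\right) - -499 = \left(2 - 2 \left(-3 + 6\right) + 0\right) + 499 = \left(2 - 6 + 0\right) + 499 = -4 + 499 = 495$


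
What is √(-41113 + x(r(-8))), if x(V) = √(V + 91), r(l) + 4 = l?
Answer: √(-41113 + √79) ≈ 202.74*I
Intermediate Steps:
r(l) = -4 + l
x(V) = √(91 + V)
√(-41113 + x(r(-8))) = √(-41113 + √(91 + (-4 - 8))) = √(-41113 + √(91 - 12)) = √(-41113 + √79)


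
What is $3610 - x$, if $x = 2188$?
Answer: $1422$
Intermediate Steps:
$3610 - x = 3610 - 2188 = 1422$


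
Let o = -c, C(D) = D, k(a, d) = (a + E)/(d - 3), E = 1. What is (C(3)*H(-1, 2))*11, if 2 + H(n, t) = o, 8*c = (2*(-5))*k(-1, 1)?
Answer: -66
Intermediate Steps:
k(a, d) = (1 + a)/(-3 + d) (k(a, d) = (a + 1)/(d - 3) = (1 + a)/(-3 + d))
c = 0 (c = ((2*(-5))*((1 - 1)/(-3 + 1)))/8 = (-10*0/(-2))/8 = (-(-5)*0)/8 = (-10*0)/8 = (1/8)*0 = 0)
o = 0 (o = -1*0 = 0)
H(n, t) = -2 (H(n, t) = -2 + 0 = -2)
(C(3)*H(-1, 2))*11 = (3*(-2))*11 = -6*11 = -66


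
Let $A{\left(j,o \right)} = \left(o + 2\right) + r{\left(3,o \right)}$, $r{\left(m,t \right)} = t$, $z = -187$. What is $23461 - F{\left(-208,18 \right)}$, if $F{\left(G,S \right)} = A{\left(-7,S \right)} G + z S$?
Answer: $34731$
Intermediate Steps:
$A{\left(j,o \right)} = 2 + 2 o$ ($A{\left(j,o \right)} = \left(o + 2\right) + o = \left(2 + o\right) + o = 2 + 2 o$)
$F{\left(G,S \right)} = - 187 S + G \left(2 + 2 S\right)$ ($F{\left(G,S \right)} = \left(2 + 2 S\right) G - 187 S = G \left(2 + 2 S\right) - 187 S = - 187 S + G \left(2 + 2 S\right)$)
$23461 - F{\left(-208,18 \right)} = 23461 - \left(\left(-187\right) 18 + 2 \left(-208\right) \left(1 + 18\right)\right) = 23461 - \left(-3366 + 2 \left(-208\right) 19\right) = 23461 - \left(-3366 - 7904\right) = 23461 - -11270 = 23461 + 11270 = 34731$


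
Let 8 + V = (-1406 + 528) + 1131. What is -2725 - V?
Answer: -2970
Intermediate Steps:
V = 245 (V = -8 + ((-1406 + 528) + 1131) = -8 + (-878 + 1131) = -8 + 253 = 245)
-2725 - V = -2725 - 1*245 = -2725 - 245 = -2970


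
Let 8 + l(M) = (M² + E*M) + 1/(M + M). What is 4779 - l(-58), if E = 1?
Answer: 171797/116 ≈ 1481.0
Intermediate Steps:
l(M) = -8 + M + M² + 1/(2*M) (l(M) = -8 + ((M² + 1*M) + 1/(M + M)) = -8 + ((M² + M) + 1/(2*M)) = -8 + ((M + M²) + 1/(2*M)) = -8 + (M + M² + 1/(2*M)) = -8 + M + M² + 1/(2*M))
4779 - l(-58) = 4779 - (-8 - 58 + (-58)² + (½)/(-58)) = 4779 - (-8 - 58 + 3364 + (½)*(-1/58)) = 4779 - (-8 - 58 + 3364 - 1/116) = 4779 - 1*382567/116 = 4779 - 382567/116 = 171797/116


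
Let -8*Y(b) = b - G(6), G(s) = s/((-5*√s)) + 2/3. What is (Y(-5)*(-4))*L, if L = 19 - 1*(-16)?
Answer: -595/6 + 7*√6/2 ≈ -90.594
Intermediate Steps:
L = 35 (L = 19 + 16 = 35)
G(s) = ⅔ - √s/5 (G(s) = s*(-1/(5*√s)) + 2*(⅓) = -√s/5 + ⅔ = ⅔ - √s/5)
Y(b) = 1/12 - b/8 - √6/40 (Y(b) = -(b - (⅔ - √6/5))/8 = -(b + (-⅔ + √6/5))/8 = -(-⅔ + b + √6/5)/8 = 1/12 - b/8 - √6/40)
(Y(-5)*(-4))*L = ((1/12 - ⅛*(-5) - √6/40)*(-4))*35 = ((1/12 + 5/8 - √6/40)*(-4))*35 = ((17/24 - √6/40)*(-4))*35 = (-17/6 + √6/10)*35 = -595/6 + 7*√6/2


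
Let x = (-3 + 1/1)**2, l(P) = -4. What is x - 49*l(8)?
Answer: 200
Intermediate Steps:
x = 4 (x = (-3 + 1)**2 = (-2)**2 = 4)
x - 49*l(8) = 4 - 49*(-4) = 4 + 196 = 200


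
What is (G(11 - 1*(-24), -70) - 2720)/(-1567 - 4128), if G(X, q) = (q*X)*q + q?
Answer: -33742/1139 ≈ -29.624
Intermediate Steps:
G(X, q) = q + X*q² (G(X, q) = (X*q)*q + q = X*q² + q = q + X*q²)
(G(11 - 1*(-24), -70) - 2720)/(-1567 - 4128) = (-70*(1 + (11 - 1*(-24))*(-70)) - 2720)/(-1567 - 4128) = (-70*(1 + (11 + 24)*(-70)) - 2720)/(-5695) = (-70*(1 + 35*(-70)) - 2720)*(-1/5695) = (-70*(1 - 2450) - 2720)*(-1/5695) = (-70*(-2449) - 2720)*(-1/5695) = (171430 - 2720)*(-1/5695) = 168710*(-1/5695) = -33742/1139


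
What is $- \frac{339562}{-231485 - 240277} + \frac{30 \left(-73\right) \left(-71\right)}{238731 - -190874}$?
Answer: $\frac{300317543}{277631937} \approx 1.0817$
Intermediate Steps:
$- \frac{339562}{-231485 - 240277} + \frac{30 \left(-73\right) \left(-71\right)}{238731 - -190874} = - \frac{339562}{-231485 - 240277} + \frac{\left(-2190\right) \left(-71\right)}{238731 + 190874} = - \frac{339562}{-471762} + \frac{155490}{429605} = \left(-339562\right) \left(- \frac{1}{471762}\right) + 155490 \cdot \frac{1}{429605} = \frac{169781}{235881} + \frac{426}{1177} = \frac{300317543}{277631937}$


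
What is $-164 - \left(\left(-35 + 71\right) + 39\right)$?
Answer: $-239$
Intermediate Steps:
$-164 - \left(\left(-35 + 71\right) + 39\right) = -164 - \left(36 + 39\right) = -164 - 75 = -239$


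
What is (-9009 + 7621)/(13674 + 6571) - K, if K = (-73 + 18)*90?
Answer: 100211362/20245 ≈ 4949.9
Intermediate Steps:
K = -4950 (K = -55*90 = -4950)
(-9009 + 7621)/(13674 + 6571) - K = (-9009 + 7621)/(13674 + 6571) - 1*(-4950) = -1388/20245 + 4950 = 100211362/20245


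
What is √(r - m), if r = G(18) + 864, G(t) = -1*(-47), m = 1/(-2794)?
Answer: 3*√790185110/2794 ≈ 30.183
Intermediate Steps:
m = -1/2794 ≈ -0.00035791
G(t) = 47
r = 911 (r = 47 + 864 = 911)
√(r - m) = √(911 - 1*(-1/2794)) = √(911 + 1/2794) = √(2545335/2794) = 3*√790185110/2794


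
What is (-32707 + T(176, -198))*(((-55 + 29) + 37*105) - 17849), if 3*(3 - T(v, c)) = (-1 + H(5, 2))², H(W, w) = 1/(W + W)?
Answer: 4575327373/10 ≈ 4.5753e+8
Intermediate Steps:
H(W, w) = 1/(2*W)
T(v, c) = 273/100 (T(v, c) = 3 - (-1 + (½)/5)²/3 = 3 - (-1 + (½)*(⅕))²/3 = 3 - (-1 + ⅒)²/3 = 3 - (-9/10)²/3 = 3 - ⅓*81/100 = 3 - 27/100 = 273/100)
(-32707 + T(176, -198))*(((-55 + 29) + 37*105) - 17849) = (-32707 + 273/100)*(((-55 + 29) + 37*105) - 17849) = -3270427*((-26 + 3885) - 17849)/100 = -3270427*(3859 - 17849)/100 = -3270427/100*(-13990) = 4575327373/10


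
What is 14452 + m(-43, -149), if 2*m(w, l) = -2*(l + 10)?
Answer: 14591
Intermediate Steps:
m(w, l) = -10 - l (m(w, l) = (-2*(l + 10))/2 = (-2*(10 + l))/2 = (-20 - 2*l)/2 = -10 - l)
14452 + m(-43, -149) = 14452 + (-10 - 1*(-149)) = 14452 + (-10 + 149) = 14452 + 139 = 14591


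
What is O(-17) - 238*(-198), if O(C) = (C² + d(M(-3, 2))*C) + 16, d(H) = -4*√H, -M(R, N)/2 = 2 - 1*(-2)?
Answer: 47429 + 136*I*√2 ≈ 47429.0 + 192.33*I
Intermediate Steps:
M(R, N) = -8 (M(R, N) = -2*(2 - 1*(-2)) = -2*(2 + 2) = -2*4 = -8)
O(C) = 16 + C² - 8*I*C*√2 (O(C) = (C² + (-8*I*√2)*C) + 16 = (C² - 8*I*C*√2) + 16 = 16 + C² - 8*I*C*√2)
O(-17) - 238*(-198) = (16 + (-17)² - 8*I*(-17)*√2) - 238*(-198) = (16 + 289 + 136*I*√2) + 47124 = (305 + 136*I*√2) + 47124 = 47429 + 136*I*√2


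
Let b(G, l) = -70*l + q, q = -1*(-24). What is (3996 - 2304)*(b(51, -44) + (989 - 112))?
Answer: 6735852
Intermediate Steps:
q = 24
b(G, l) = 24 - 70*l (b(G, l) = -70*l + 24 = 24 - 70*l)
(3996 - 2304)*(b(51, -44) + (989 - 112)) = (3996 - 2304)*((24 - 70*(-44)) + (989 - 112)) = 1692*((24 + 3080) + 877) = 1692*(3104 + 877) = 1692*3981 = 6735852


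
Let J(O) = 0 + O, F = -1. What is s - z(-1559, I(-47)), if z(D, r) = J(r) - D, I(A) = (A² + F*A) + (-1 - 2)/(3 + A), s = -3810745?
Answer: -167840643/44 ≈ -3.8146e+6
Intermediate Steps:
I(A) = A² - A - 3/(3 + A) (I(A) = (A² - A) + (-1 - 2)/(3 + A) = (A² - A) - 3/(3 + A) = A² - A - 3/(3 + A))
J(O) = O
z(D, r) = r - D
s - z(-1559, I(-47)) = -3810745 - ((-3 + (-47)³ - 3*(-47) + 2*(-47)²)/(3 - 47) - 1*(-1559)) = -3810745 - ((-3 - 103823 + 141 + 2*2209)/(-44) + 1559) = -3810745 - (-(-3 - 103823 + 141 + 4418)/44 + 1559) = -3810745 - (-1/44*(-99267) + 1559) = -3810745 - (99267/44 + 1559) = -3810745 - 1*167863/44 = -3810745 - 167863/44 = -167840643/44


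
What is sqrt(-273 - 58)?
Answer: I*sqrt(331) ≈ 18.193*I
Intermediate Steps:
sqrt(-273 - 58) = sqrt(-331) = I*sqrt(331)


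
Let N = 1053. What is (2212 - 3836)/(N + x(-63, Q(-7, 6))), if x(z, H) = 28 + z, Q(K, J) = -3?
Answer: -812/509 ≈ -1.5953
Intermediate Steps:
(2212 - 3836)/(N + x(-63, Q(-7, 6))) = (2212 - 3836)/(1053 + (28 - 63)) = -1624/(1053 - 35) = -1624/1018 = -1624*1/1018 = -812/509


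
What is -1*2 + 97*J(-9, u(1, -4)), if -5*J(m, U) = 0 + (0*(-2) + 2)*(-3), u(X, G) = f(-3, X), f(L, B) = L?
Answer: 572/5 ≈ 114.40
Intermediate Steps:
u(X, G) = -3
J(m, U) = 6/5 (J(m, U) = -(0 + (0*(-2) + 2)*(-3))/5 = -(0 + (0 + 2)*(-3))/5 = -(0 + 2*(-3))/5 = -(0 - 6)/5 = -⅕*(-6) = 6/5)
-1*2 + 97*J(-9, u(1, -4)) = -1*2 + 97*(6/5) = -2 + 582/5 = 572/5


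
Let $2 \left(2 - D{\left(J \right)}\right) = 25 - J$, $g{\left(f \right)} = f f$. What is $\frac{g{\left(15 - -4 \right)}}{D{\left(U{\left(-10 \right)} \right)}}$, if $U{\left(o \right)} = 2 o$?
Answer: $- \frac{722}{41} \approx -17.61$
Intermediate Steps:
$g{\left(f \right)} = f^{2}$
$D{\left(J \right)} = - \frac{21}{2} + \frac{J}{2}$ ($D{\left(J \right)} = 2 - \frac{25 - J}{2} = 2 + \left(- \frac{25}{2} + \frac{J}{2}\right) = - \frac{21}{2} + \frac{J}{2}$)
$\frac{g{\left(15 - -4 \right)}}{D{\left(U{\left(-10 \right)} \right)}} = \frac{\left(15 - -4\right)^{2}}{- \frac{21}{2} + \frac{2 \left(-10\right)}{2}} = \frac{\left(15 + 4\right)^{2}}{- \frac{21}{2} + \frac{1}{2} \left(-20\right)} = \frac{19^{2}}{- \frac{21}{2} - 10} = \frac{361}{- \frac{41}{2}} = 361 \left(- \frac{2}{41}\right) = - \frac{722}{41}$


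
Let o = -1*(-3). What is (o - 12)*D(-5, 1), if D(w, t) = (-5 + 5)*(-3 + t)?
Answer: 0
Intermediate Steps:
o = 3
D(w, t) = 0 (D(w, t) = 0*(-3 + t) = 0)
(o - 12)*D(-5, 1) = (3 - 12)*0 = -9*0 = 0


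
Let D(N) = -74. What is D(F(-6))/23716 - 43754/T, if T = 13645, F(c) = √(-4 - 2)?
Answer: -519339797/161802410 ≈ -3.2097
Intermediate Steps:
F(c) = I*√6 (F(c) = √(-6) = I*√6)
D(F(-6))/23716 - 43754/T = -74/23716 - 43754/13645 = -74*1/23716 - 43754*1/13645 = -37/11858 - 43754/13645 = -519339797/161802410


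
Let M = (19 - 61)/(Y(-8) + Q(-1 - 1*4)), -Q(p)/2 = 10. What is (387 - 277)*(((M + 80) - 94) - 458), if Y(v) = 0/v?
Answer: -51689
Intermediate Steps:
Q(p) = -20 (Q(p) = -2*10 = -20)
Y(v) = 0
M = 21/10 (M = (19 - 61)/(0 - 20) = -42/(-20) = -42*(-1/20) = 21/10 ≈ 2.1000)
(387 - 277)*(((M + 80) - 94) - 458) = (387 - 277)*(((21/10 + 80) - 94) - 458) = 110*((821/10 - 94) - 458) = 110*(-119/10 - 458) = 110*(-4699/10) = -51689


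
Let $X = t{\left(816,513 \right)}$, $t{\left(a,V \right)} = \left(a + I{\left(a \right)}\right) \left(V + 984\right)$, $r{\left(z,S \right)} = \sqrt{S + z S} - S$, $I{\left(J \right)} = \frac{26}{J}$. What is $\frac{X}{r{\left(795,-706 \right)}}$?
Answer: $\frac{166137559}{204272} - \frac{166137559 i \sqrt{140494}}{72108016} \approx 813.32 - 863.6 i$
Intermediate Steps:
$r{\left(z,S \right)} = \sqrt{S + S z} - S$
$t{\left(a,V \right)} = \left(984 + V\right) \left(a + \frac{26}{a}\right)$ ($t{\left(a,V \right)} = \left(a + \frac{26}{a}\right) \left(V + 984\right) = \left(a + \frac{26}{a}\right) \left(984 + V\right) = \left(984 + V\right) \left(a + \frac{26}{a}\right)$)
$X = \frac{166137559}{136}$ ($X = \frac{25584 + 26 \cdot 513 + 816^{2} \left(984 + 513\right)}{816} = \frac{25584 + 13338 + 665856 \cdot 1497}{816} = \frac{25584 + 13338 + 996786432}{816} = \frac{1}{816} \cdot 996825354 = \frac{166137559}{136} \approx 1.2216 \cdot 10^{6}$)
$\frac{X}{r{\left(795,-706 \right)}} = \frac{166137559}{136 \left(\sqrt{- 706 \left(1 + 795\right)} - -706\right)} = \frac{166137559}{136 \left(\sqrt{\left(-706\right) 796} + 706\right)} = \frac{166137559}{136 \left(\sqrt{-561976} + 706\right)} = \frac{166137559}{136 \left(2 i \sqrt{140494} + 706\right)} = \frac{166137559}{136 \left(706 + 2 i \sqrt{140494}\right)}$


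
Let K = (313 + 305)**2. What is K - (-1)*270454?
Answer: 652378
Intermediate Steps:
K = 381924 (K = 618**2 = 381924)
K - (-1)*270454 = 381924 - (-1)*270454 = 381924 - 1*(-270454) = 381924 + 270454 = 652378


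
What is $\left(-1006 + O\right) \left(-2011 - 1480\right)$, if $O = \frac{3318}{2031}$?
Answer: $\frac{2373726396}{677} \approx 3.5062 \cdot 10^{6}$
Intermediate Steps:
$O = \frac{1106}{677}$ ($O = 3318 \cdot \frac{1}{2031} = \frac{1106}{677} \approx 1.6337$)
$\left(-1006 + O\right) \left(-2011 - 1480\right) = \left(-1006 + \frac{1106}{677}\right) \left(-2011 - 1480\right) = \left(- \frac{679956}{677}\right) \left(-3491\right) = \frac{2373726396}{677}$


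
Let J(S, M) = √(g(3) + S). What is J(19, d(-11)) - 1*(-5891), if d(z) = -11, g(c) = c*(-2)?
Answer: 5891 + √13 ≈ 5894.6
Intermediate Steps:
g(c) = -2*c
J(S, M) = √(-6 + S) (J(S, M) = √(-2*3 + S) = √(-6 + S))
J(19, d(-11)) - 1*(-5891) = √(-6 + 19) - 1*(-5891) = √13 + 5891 = 5891 + √13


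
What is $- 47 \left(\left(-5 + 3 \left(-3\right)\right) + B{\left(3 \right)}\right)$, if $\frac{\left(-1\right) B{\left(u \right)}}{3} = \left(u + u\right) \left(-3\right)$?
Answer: $-1880$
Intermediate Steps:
$B{\left(u \right)} = 18 u$ ($B{\left(u \right)} = - 3 \left(u + u\right) \left(-3\right) = - 3 \cdot 2 u \left(-3\right) = - 3 \left(- 6 u\right) = 18 u$)
$- 47 \left(\left(-5 + 3 \left(-3\right)\right) + B{\left(3 \right)}\right) = - 47 \left(\left(-5 + 3 \left(-3\right)\right) + 18 \cdot 3\right) = - 47 \left(\left(-5 - 9\right) + 54\right) = - 47 \left(-14 + 54\right) = \left(-47\right) 40 = -1880$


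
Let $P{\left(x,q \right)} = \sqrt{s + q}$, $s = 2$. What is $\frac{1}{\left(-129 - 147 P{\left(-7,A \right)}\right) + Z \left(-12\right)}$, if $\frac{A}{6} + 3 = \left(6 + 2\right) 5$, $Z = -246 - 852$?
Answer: $\frac{4349}{55127931} + \frac{196 \sqrt{14}}{55127931} \approx 9.2192 \cdot 10^{-5}$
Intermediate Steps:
$Z = -1098$
$A = 222$ ($A = -18 + 6 \left(6 + 2\right) 5 = -18 + 6 \cdot 8 \cdot 5 = -18 + 6 \cdot 40 = -18 + 240 = 222$)
$P{\left(x,q \right)} = \sqrt{2 + q}$
$\frac{1}{\left(-129 - 147 P{\left(-7,A \right)}\right) + Z \left(-12\right)} = \frac{1}{\left(-129 - 147 \sqrt{2 + 222}\right) - -13176} = \frac{1}{\left(-129 - 147 \sqrt{224}\right) + 13176} = \frac{1}{\left(-129 - 147 \cdot 4 \sqrt{14}\right) + 13176} = \frac{1}{\left(-129 - 588 \sqrt{14}\right) + 13176} = \frac{1}{13047 - 588 \sqrt{14}}$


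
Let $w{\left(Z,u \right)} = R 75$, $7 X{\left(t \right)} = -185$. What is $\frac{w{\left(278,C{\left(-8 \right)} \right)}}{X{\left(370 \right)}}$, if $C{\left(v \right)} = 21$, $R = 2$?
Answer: $- \frac{210}{37} \approx -5.6757$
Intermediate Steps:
$X{\left(t \right)} = - \frac{185}{7}$ ($X{\left(t \right)} = \frac{1}{7} \left(-185\right) = - \frac{185}{7}$)
$w{\left(Z,u \right)} = 150$ ($w{\left(Z,u \right)} = 2 \cdot 75 = 150$)
$\frac{w{\left(278,C{\left(-8 \right)} \right)}}{X{\left(370 \right)}} = \frac{150}{- \frac{185}{7}} = 150 \left(- \frac{7}{185}\right) = - \frac{210}{37}$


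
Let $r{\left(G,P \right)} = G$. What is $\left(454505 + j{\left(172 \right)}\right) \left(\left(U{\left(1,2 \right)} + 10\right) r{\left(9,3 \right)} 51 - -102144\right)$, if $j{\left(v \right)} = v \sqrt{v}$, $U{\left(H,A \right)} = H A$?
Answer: $48928372260 + 37032288 \sqrt{43} \approx 4.9171 \cdot 10^{10}$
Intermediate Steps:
$U{\left(H,A \right)} = A H$
$j{\left(v \right)} = v^{\frac{3}{2}}$
$\left(454505 + j{\left(172 \right)}\right) \left(\left(U{\left(1,2 \right)} + 10\right) r{\left(9,3 \right)} 51 - -102144\right) = \left(454505 + 172^{\frac{3}{2}}\right) \left(\left(2 \cdot 1 + 10\right) 9 \cdot 51 - -102144\right) = \left(454505 + 344 \sqrt{43}\right) \left(\left(2 + 10\right) 9 \cdot 51 + 102144\right) = \left(454505 + 344 \sqrt{43}\right) \left(12 \cdot 9 \cdot 51 + 102144\right) = \left(454505 + 344 \sqrt{43}\right) \left(108 \cdot 51 + 102144\right) = \left(454505 + 344 \sqrt{43}\right) \left(5508 + 102144\right) = \left(454505 + 344 \sqrt{43}\right) 107652 = 48928372260 + 37032288 \sqrt{43}$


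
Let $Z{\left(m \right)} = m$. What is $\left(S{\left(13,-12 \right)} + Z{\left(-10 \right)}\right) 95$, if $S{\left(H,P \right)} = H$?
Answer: $285$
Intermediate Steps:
$\left(S{\left(13,-12 \right)} + Z{\left(-10 \right)}\right) 95 = \left(13 - 10\right) 95 = 3 \cdot 95 = 285$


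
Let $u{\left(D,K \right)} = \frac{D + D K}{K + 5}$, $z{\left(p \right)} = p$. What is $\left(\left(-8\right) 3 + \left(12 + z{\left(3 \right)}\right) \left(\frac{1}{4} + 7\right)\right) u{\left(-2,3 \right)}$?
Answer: $- \frac{339}{4} \approx -84.75$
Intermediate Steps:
$u{\left(D,K \right)} = \frac{D + D K}{5 + K}$
$\left(\left(-8\right) 3 + \left(12 + z{\left(3 \right)}\right) \left(\frac{1}{4} + 7\right)\right) u{\left(-2,3 \right)} = \left(\left(-8\right) 3 + \left(12 + 3\right) \left(\frac{1}{4} + 7\right)\right) \left(- \frac{2 \left(1 + 3\right)}{5 + 3}\right) = \left(-24 + 15 \left(\frac{1}{4} + 7\right)\right) \left(\left(-2\right) \frac{1}{8} \cdot 4\right) = \left(-24 + 15 \cdot \frac{29}{4}\right) \left(\left(-2\right) \frac{1}{8} \cdot 4\right) = \left(-24 + \frac{435}{4}\right) \left(-1\right) = \frac{339}{4} \left(-1\right) = - \frac{339}{4}$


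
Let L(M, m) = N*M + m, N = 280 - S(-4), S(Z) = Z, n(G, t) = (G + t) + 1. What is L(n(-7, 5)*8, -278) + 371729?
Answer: 369179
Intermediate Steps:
n(G, t) = 1 + G + t
N = 284 (N = 280 - 1*(-4) = 280 + 4 = 284)
L(M, m) = m + 284*M (L(M, m) = 284*M + m = m + 284*M)
L(n(-7, 5)*8, -278) + 371729 = (-278 + 284*((1 - 7 + 5)*8)) + 371729 = (-278 + 284*(-1*8)) + 371729 = (-278 + 284*(-8)) + 371729 = (-278 - 2272) + 371729 = -2550 + 371729 = 369179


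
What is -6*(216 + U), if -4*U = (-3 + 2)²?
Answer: -2589/2 ≈ -1294.5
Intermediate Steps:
U = -¼ (U = -(-3 + 2)²/4 = -¼*(-1)² = -¼*1 = -¼ ≈ -0.25000)
-6*(216 + U) = -6*(216 - ¼) = -6*863/4 = -2589/2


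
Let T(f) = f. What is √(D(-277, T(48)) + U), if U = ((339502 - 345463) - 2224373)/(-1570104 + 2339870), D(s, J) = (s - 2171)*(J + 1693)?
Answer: I*√1748882918708533/20257 ≈ 2064.5*I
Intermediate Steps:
D(s, J) = (-2171 + s)*(1693 + J)
U = -58693/20257 (U = (-5961 - 2224373)/769766 = -2230334*1/769766 = -58693/20257 ≈ -2.8974)
√(D(-277, T(48)) + U) = √((-3675503 - 2171*48 + 1693*(-277) + 48*(-277)) - 58693/20257) = √((-3675503 - 104208 - 468961 - 13296) - 58693/20257) = √(-4261968 - 58693/20257) = √(-86334744469/20257) = I*√1748882918708533/20257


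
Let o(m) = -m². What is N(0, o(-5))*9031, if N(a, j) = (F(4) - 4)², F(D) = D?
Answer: 0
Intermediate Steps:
N(a, j) = 0 (N(a, j) = (4 - 4)² = 0² = 0)
N(0, o(-5))*9031 = 0*9031 = 0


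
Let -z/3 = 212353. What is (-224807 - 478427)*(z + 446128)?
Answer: 134269170854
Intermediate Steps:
z = -637059 (z = -3*212353 = -637059)
(-224807 - 478427)*(z + 446128) = (-224807 - 478427)*(-637059 + 446128) = -703234*(-190931) = 134269170854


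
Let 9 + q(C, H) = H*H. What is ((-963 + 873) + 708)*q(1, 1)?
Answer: -4944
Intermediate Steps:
q(C, H) = -9 + H² (q(C, H) = -9 + H*H = -9 + H²)
((-963 + 873) + 708)*q(1, 1) = ((-963 + 873) + 708)*(-9 + 1²) = (-90 + 708)*(-9 + 1) = 618*(-8) = -4944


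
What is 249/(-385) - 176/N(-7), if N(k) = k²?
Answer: -11423/2695 ≈ -4.2386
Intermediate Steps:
249/(-385) - 176/N(-7) = 249/(-385) - 176/((-7)²) = 249*(-1/385) - 176/49 = -249/385 - 176*1/49 = -249/385 - 176/49 = -11423/2695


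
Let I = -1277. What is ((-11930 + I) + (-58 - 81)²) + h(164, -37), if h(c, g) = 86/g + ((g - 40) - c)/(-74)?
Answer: 452505/74 ≈ 6114.9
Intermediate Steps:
h(c, g) = 20/37 + 86/g - g/74 + c/74 (h(c, g) = 86/g + ((-40 + g) - c)*(-1/74) = 86/g + (-40 + g - c)*(-1/74) = 86/g + (20/37 - g/74 + c/74) = 20/37 + 86/g - g/74 + c/74)
((-11930 + I) + (-58 - 81)²) + h(164, -37) = ((-11930 - 1277) + (-58 - 81)²) + (1/74)*(6364 - 37*(40 + 164 - 1*(-37)))/(-37) = (-13207 + (-139)²) + (1/74)*(-1/37)*(6364 - 37*(40 + 164 + 37)) = (-13207 + 19321) + (1/74)*(-1/37)*(6364 - 37*241) = 6114 + (1/74)*(-1/37)*(6364 - 8917) = 6114 + (1/74)*(-1/37)*(-2553) = 6114 + 69/74 = 452505/74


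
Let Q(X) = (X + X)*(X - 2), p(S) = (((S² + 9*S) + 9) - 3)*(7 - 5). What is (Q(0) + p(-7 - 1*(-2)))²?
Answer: 784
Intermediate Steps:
p(S) = 12 + 2*S² + 18*S (p(S) = ((9 + S² + 9*S) - 3)*2 = (6 + S² + 9*S)*2 = 12 + 2*S² + 18*S)
Q(X) = 2*X*(-2 + X) (Q(X) = (2*X)*(-2 + X) = 2*X*(-2 + X))
(Q(0) + p(-7 - 1*(-2)))² = (2*0*(-2 + 0) + (12 + 2*(-7 - 1*(-2))² + 18*(-7 - 1*(-2))))² = (2*0*(-2) + (12 + 2*(-7 + 2)² + 18*(-7 + 2)))² = (0 + (12 + 2*(-5)² + 18*(-5)))² = (0 + (12 + 2*25 - 90))² = (0 + (12 + 50 - 90))² = (0 - 28)² = (-28)² = 784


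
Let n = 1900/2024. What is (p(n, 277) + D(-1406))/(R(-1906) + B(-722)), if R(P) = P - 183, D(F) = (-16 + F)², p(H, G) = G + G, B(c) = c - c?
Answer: -2022638/2089 ≈ -968.23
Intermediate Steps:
B(c) = 0
n = 475/506 (n = 1900*(1/2024) = 475/506 ≈ 0.93874)
p(H, G) = 2*G
R(P) = -183 + P
(p(n, 277) + D(-1406))/(R(-1906) + B(-722)) = (2*277 + (-16 - 1406)²)/((-183 - 1906) + 0) = (554 + (-1422)²)/(-2089 + 0) = (554 + 2022084)/(-2089) = 2022638*(-1/2089) = -2022638/2089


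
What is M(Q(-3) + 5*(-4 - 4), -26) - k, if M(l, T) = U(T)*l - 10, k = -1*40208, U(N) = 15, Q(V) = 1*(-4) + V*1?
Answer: 39493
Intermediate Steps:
Q(V) = -4 + V
k = -40208
M(l, T) = -10 + 15*l (M(l, T) = 15*l - 10 = -10 + 15*l)
M(Q(-3) + 5*(-4 - 4), -26) - k = (-10 + 15*((-4 - 3) + 5*(-4 - 4))) - 1*(-40208) = (-10 + 15*(-7 + 5*(-8))) + 40208 = (-10 + 15*(-7 - 40)) + 40208 = (-10 + 15*(-47)) + 40208 = (-10 - 705) + 40208 = -715 + 40208 = 39493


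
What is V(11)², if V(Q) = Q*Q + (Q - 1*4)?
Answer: 16384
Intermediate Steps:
V(Q) = -4 + Q + Q² (V(Q) = Q² + (Q - 4) = Q² + (-4 + Q) = -4 + Q + Q²)
V(11)² = (-4 + 11 + 11²)² = (-4 + 11 + 121)² = 128² = 16384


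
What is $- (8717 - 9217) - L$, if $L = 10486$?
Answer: $-9986$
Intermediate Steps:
$- (8717 - 9217) - L = - (8717 - 9217) - 10486 = \left(-1\right) \left(-500\right) - 10486 = 500 - 10486 = -9986$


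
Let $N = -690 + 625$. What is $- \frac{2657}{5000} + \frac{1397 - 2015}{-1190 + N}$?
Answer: $- \frac{48907}{1255000} \approx -0.03897$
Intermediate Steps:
$N = -65$
$- \frac{2657}{5000} + \frac{1397 - 2015}{-1190 + N} = - \frac{2657}{5000} + \frac{1397 - 2015}{-1190 - 65} = \left(-2657\right) \frac{1}{5000} + \frac{1397 - 2015}{-1255} = - \frac{2657}{5000} - - \frac{618}{1255} = - \frac{2657}{5000} + \frac{618}{1255} = - \frac{48907}{1255000}$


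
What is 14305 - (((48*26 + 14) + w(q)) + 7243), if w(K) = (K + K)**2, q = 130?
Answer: -61800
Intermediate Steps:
w(K) = 4*K**2 (w(K) = (2*K)**2 = 4*K**2)
14305 - (((48*26 + 14) + w(q)) + 7243) = 14305 - (((48*26 + 14) + 4*130**2) + 7243) = 14305 - (((1248 + 14) + 4*16900) + 7243) = 14305 - ((1262 + 67600) + 7243) = 14305 - (68862 + 7243) = 14305 - 1*76105 = 14305 - 76105 = -61800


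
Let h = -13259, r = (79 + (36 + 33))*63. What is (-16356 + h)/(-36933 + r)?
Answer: 29615/27609 ≈ 1.0727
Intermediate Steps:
r = 9324 (r = (79 + 69)*63 = 148*63 = 9324)
(-16356 + h)/(-36933 + r) = (-16356 - 13259)/(-36933 + 9324) = -29615/(-27609) = -29615*(-1/27609) = 29615/27609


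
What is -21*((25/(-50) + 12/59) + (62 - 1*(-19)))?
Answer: -199983/118 ≈ -1694.8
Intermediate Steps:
-21*((25/(-50) + 12/59) + (62 - 1*(-19))) = -21*((25*(-1/50) + 12*(1/59)) + (62 + 19)) = -21*((-1/2 + 12/59) + 81) = -21*(-35/118 + 81) = -21*9523/118 = -199983/118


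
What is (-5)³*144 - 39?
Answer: -18039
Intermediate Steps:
(-5)³*144 - 39 = -125*144 - 39 = -18000 - 39 = -18039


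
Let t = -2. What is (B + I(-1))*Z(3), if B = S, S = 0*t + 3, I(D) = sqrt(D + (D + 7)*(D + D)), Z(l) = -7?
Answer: -21 - 7*I*sqrt(13) ≈ -21.0 - 25.239*I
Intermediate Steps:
I(D) = sqrt(D + 2*D*(7 + D)) (I(D) = sqrt(D + (7 + D)*(2*D)) = sqrt(D + 2*D*(7 + D)))
S = 3 (S = 0*(-2) + 3 = 0 + 3 = 3)
B = 3
(B + I(-1))*Z(3) = (3 + sqrt(-(15 + 2*(-1))))*(-7) = (3 + sqrt(-(15 - 2)))*(-7) = (3 + sqrt(-1*13))*(-7) = (3 + sqrt(-13))*(-7) = (3 + I*sqrt(13))*(-7) = -21 - 7*I*sqrt(13)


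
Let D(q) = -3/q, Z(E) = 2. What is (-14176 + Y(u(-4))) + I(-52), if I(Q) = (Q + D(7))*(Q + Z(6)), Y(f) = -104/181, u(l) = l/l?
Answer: -14640370/1267 ≈ -11555.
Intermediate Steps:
u(l) = 1
Y(f) = -104/181 (Y(f) = -104*1/181 = -104/181)
I(Q) = (2 + Q)*(-3/7 + Q) (I(Q) = (Q - 3/7)*(Q + 2) = (Q - 3*1/7)*(2 + Q) = (Q - 3/7)*(2 + Q) = (-3/7 + Q)*(2 + Q) = (2 + Q)*(-3/7 + Q))
(-14176 + Y(u(-4))) + I(-52) = (-14176 - 104/181) + (-6/7 + (-52)**2 + (11/7)*(-52)) = -2565960/181 + (-6/7 + 2704 - 572/7) = -2565960/181 + 18350/7 = -14640370/1267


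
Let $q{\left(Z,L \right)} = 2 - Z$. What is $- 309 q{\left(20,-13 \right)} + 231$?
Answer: $5793$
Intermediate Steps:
$- 309 q{\left(20,-13 \right)} + 231 = - 309 \left(2 - 20\right) + 231 = \left(-309\right) \left(-18\right) + 231 = 5562 + 231 = 5793$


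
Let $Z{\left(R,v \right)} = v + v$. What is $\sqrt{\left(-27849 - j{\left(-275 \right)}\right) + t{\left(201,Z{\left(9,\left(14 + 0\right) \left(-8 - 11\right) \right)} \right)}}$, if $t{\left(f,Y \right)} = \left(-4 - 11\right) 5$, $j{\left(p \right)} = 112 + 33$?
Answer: $i \sqrt{28069} \approx 167.54 i$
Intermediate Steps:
$j{\left(p \right)} = 145$
$Z{\left(R,v \right)} = 2 v$
$t{\left(f,Y \right)} = -75$ ($t{\left(f,Y \right)} = \left(-15\right) 5 = -75$)
$\sqrt{\left(-27849 - j{\left(-275 \right)}\right) + t{\left(201,Z{\left(9,\left(14 + 0\right) \left(-8 - 11\right) \right)} \right)}} = \sqrt{\left(-27849 - 145\right) - 75} = \sqrt{-27994 - 75} = \sqrt{-28069} = i \sqrt{28069}$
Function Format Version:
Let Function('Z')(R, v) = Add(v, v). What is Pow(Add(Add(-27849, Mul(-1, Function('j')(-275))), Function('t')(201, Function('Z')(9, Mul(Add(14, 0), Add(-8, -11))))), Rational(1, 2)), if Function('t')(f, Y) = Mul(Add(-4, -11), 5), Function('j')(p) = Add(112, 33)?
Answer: Mul(I, Pow(28069, Rational(1, 2))) ≈ Mul(167.54, I)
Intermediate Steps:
Function('j')(p) = 145
Function('Z')(R, v) = Mul(2, v)
Function('t')(f, Y) = -75 (Function('t')(f, Y) = Mul(-15, 5) = -75)
Pow(Add(Add(-27849, Mul(-1, Function('j')(-275))), Function('t')(201, Function('Z')(9, Mul(Add(14, 0), Add(-8, -11))))), Rational(1, 2)) = Pow(Add(Add(-27849, Mul(-1, 145)), -75), Rational(1, 2)) = Pow(Add(Add(-27849, -145), -75), Rational(1, 2)) = Pow(Add(-27994, -75), Rational(1, 2)) = Pow(-28069, Rational(1, 2)) = Mul(I, Pow(28069, Rational(1, 2)))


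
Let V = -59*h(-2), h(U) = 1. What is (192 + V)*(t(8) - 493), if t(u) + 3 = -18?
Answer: -68362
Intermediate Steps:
t(u) = -21 (t(u) = -3 - 18 = -21)
V = -59 (V = -59*1 = -59)
(192 + V)*(t(8) - 493) = (192 - 59)*(-21 - 493) = 133*(-514) = -68362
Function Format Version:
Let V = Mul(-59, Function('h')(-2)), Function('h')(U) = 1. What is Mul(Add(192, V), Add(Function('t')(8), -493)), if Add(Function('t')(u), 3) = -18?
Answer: -68362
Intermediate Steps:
Function('t')(u) = -21 (Function('t')(u) = Add(-3, -18) = -21)
V = -59 (V = Mul(-59, 1) = -59)
Mul(Add(192, V), Add(Function('t')(8), -493)) = Mul(Add(192, -59), Add(-21, -493)) = Mul(133, -514) = -68362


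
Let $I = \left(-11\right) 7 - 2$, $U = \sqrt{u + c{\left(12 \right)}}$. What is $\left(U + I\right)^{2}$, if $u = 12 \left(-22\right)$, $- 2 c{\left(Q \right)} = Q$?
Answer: $5971 - 474 i \sqrt{30} \approx 5971.0 - 2596.2 i$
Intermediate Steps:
$c{\left(Q \right)} = - \frac{Q}{2}$
$u = -264$
$U = 3 i \sqrt{30}$ ($U = \sqrt{-264 - 6} = \sqrt{-270} = 3 i \sqrt{30} \approx 16.432 i$)
$I = -79$ ($I = -77 - 2 = -79$)
$\left(U + I\right)^{2} = \left(3 i \sqrt{30} - 79\right)^{2} = \left(-79 + 3 i \sqrt{30}\right)^{2}$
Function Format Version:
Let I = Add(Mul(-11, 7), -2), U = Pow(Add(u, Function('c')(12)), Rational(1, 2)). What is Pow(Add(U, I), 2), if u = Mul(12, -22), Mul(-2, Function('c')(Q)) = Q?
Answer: Add(5971, Mul(-474, I, Pow(30, Rational(1, 2)))) ≈ Add(5971.0, Mul(-2596.2, I))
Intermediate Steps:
Function('c')(Q) = Mul(Rational(-1, 2), Q)
u = -264
U = Mul(3, I, Pow(30, Rational(1, 2))) (U = Pow(Add(-264, Mul(Rational(-1, 2), 12)), Rational(1, 2)) = Pow(Add(-264, -6), Rational(1, 2)) = Pow(-270, Rational(1, 2)) = Mul(3, I, Pow(30, Rational(1, 2))) ≈ Mul(16.432, I))
I = -79 (I = Add(-77, -2) = -79)
Pow(Add(U, I), 2) = Pow(Add(Mul(3, I, Pow(30, Rational(1, 2))), -79), 2) = Pow(Add(-79, Mul(3, I, Pow(30, Rational(1, 2)))), 2)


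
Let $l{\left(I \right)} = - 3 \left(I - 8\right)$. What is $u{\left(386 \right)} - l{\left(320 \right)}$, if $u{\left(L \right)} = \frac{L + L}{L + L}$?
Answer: $937$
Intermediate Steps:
$l{\left(I \right)} = 24 - 3 I$ ($l{\left(I \right)} = - 3 \left(-8 + I\right) = 24 - 3 I$)
$u{\left(L \right)} = 1$ ($u{\left(L \right)} = \frac{2 L}{2 L} = 2 L \frac{1}{2 L} = 1$)
$u{\left(386 \right)} - l{\left(320 \right)} = 1 - \left(24 - 960\right) = 1 - -936 = 1 + 936 = 937$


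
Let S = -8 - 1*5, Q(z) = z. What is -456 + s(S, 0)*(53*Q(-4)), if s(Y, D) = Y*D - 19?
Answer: 3572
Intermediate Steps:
S = -13 (S = -8 - 5 = -13)
s(Y, D) = -19 + D*Y (s(Y, D) = D*Y - 19 = -19 + D*Y)
-456 + s(S, 0)*(53*Q(-4)) = -456 + (-19 + 0*(-13))*(53*(-4)) = -456 + (-19 + 0)*(-212) = -456 - 19*(-212) = -456 + 4028 = 3572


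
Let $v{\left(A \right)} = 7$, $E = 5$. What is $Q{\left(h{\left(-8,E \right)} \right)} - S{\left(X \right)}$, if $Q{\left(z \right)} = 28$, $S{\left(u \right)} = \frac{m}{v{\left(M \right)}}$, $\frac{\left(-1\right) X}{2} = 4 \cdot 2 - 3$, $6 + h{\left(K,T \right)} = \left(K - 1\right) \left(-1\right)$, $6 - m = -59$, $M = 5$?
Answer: $\frac{131}{7} \approx 18.714$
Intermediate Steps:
$m = 65$ ($m = 6 - -59 = 6 + 59 = 65$)
$h{\left(K,T \right)} = -5 - K$ ($h{\left(K,T \right)} = -6 + \left(K - 1\right) \left(-1\right) = -6 + \left(-1 + K\right) \left(-1\right) = -6 - \left(-1 + K\right) = -5 - K$)
$X = -10$ ($X = - 2 \left(4 \cdot 2 - 3\right) = - 2 \left(8 - 3\right) = \left(-2\right) 5 = -10$)
$S{\left(u \right)} = \frac{65}{7}$
$Q{\left(h{\left(-8,E \right)} \right)} - S{\left(X \right)} = 28 - \frac{65}{7} = \frac{131}{7}$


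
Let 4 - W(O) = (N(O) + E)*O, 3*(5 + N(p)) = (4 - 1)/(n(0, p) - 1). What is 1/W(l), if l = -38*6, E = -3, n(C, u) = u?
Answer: -229/417008 ≈ -0.00054915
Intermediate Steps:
N(p) = -5 + 1/(-1 + p) (N(p) = -5 + ((4 - 1)/(p - 1))/3 = -5 + (3/(-1 + p))/3 = -5 + 1/(-1 + p))
l = -228
W(O) = 4 - O*(-3 + (6 - 5*O)/(-1 + O)) (W(O) = 4 - ((6 - 5*O)/(-1 + O) - 3)*O = 4 - (-3 + (6 - 5*O)/(-1 + O))*O = 4 - O*(-3 + (6 - 5*O)/(-1 + O)))
1/W(l) = 1/((-4 - 5*(-228) + 8*(-228)²)/(-1 - 228)) = 1/((-4 + 1140 + 8*51984)/(-229)) = 1/(-(-4 + 1140 + 415872)/229) = 1/(-1/229*417008) = 1/(-417008/229) = -229/417008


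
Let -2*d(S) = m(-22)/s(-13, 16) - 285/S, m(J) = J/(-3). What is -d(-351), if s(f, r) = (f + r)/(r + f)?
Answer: 953/234 ≈ 4.0726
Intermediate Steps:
s(f, r) = 1 (s(f, r) = (f + r)/(f + r) = 1)
m(J) = -J/3 (m(J) = J*(-⅓) = -J/3)
d(S) = -11/3 + 285/(2*S) (d(S) = -(-⅓*(-22)/1 - 285/S)/2 = -((22/3)*1 - 285/S)/2 = -(22/3 - 285/S)/2 = -11/3 + 285/(2*S))
-d(-351) = -(855 - 22*(-351))/(6*(-351)) = -(-1)*(855 + 7722)/(6*351) = -(-1)*8577/(6*351) = -1*(-953/234) = 953/234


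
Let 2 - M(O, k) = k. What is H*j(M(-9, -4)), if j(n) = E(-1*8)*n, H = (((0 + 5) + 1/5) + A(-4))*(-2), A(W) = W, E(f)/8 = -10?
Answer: 1152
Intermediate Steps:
M(O, k) = 2 - k
E(f) = -80 (E(f) = 8*(-10) = -80)
H = -12/5 (H = (((0 + 5) + 1/5) - 4)*(-2) = ((5 + 1*(⅕)) - 4)*(-2) = ((5 + ⅕) - 4)*(-2) = (26/5 - 4)*(-2) = (6/5)*(-2) = -12/5 ≈ -2.4000)
j(n) = -80*n
H*j(M(-9, -4)) = -(-192)*(2 - 1*(-4)) = -(-192)*(2 + 4) = -(-192)*6 = -12/5*(-480) = 1152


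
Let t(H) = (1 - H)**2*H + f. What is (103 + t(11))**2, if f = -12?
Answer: 1418481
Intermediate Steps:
t(H) = -12 + H*(1 - H)**2 (t(H) = (1 - H)**2*H - 12 = H*(1 - H)**2 - 12 = -12 + H*(1 - H)**2)
(103 + t(11))**2 = (103 + (-12 + 11*(-1 + 11)**2))**2 = (103 + (-12 + 11*10**2))**2 = (103 + (-12 + 11*100))**2 = (103 + (-12 + 1100))**2 = (103 + 1088)**2 = 1191**2 = 1418481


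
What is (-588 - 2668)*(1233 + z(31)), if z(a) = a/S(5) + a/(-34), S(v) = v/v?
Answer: -69914460/17 ≈ -4.1126e+6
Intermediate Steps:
S(v) = 1
z(a) = 33*a/34 (z(a) = a/1 + a/(-34) = a*1 + a*(-1/34) = a - a/34 = 33*a/34)
(-588 - 2668)*(1233 + z(31)) = (-588 - 2668)*(1233 + (33/34)*31) = -3256*(1233 + 1023/34) = -3256*42945/34 = -69914460/17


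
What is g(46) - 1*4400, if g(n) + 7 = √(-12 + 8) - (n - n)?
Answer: -4407 + 2*I ≈ -4407.0 + 2.0*I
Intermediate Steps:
g(n) = -7 + 2*I (g(n) = -7 + (√(-12 + 8) - (n - n)) = -7 + (√(-4) - 1*0) = -7 + (2*I + 0) = -7 + 2*I)
g(46) - 1*4400 = (-7 + 2*I) - 1*4400 = (-7 + 2*I) - 4400 = -4407 + 2*I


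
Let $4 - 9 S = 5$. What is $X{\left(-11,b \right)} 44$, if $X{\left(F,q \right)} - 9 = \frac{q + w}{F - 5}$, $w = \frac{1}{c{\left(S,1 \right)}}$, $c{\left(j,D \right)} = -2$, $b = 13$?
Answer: $\frac{2893}{8} \approx 361.63$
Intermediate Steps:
$S = - \frac{1}{9}$ ($S = \frac{4}{9} - \frac{5}{9} = - \frac{1}{9} \approx -0.11111$)
$w = - \frac{1}{2}$ ($w = \frac{1}{-2} = - \frac{1}{2} \approx -0.5$)
$X{\left(F,q \right)} = 9 + \frac{- \frac{1}{2} + q}{-5 + F}$ ($X{\left(F,q \right)} = 9 + \frac{q - \frac{1}{2}}{F - 5} = 9 + \frac{- \frac{1}{2} + q}{-5 + F}$)
$X{\left(-11,b \right)} 44 = \frac{- \frac{91}{2} + 13 + 9 \left(-11\right)}{-5 - 11} \cdot 44 = \frac{- \frac{91}{2} + 13 - 99}{-16} \cdot 44 = \left(- \frac{1}{16}\right) \left(- \frac{263}{2}\right) 44 = \frac{263}{32} \cdot 44 = \frac{2893}{8}$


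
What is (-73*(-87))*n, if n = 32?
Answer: 203232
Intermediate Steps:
(-73*(-87))*n = -73*(-87)*32 = 6351*32 = 203232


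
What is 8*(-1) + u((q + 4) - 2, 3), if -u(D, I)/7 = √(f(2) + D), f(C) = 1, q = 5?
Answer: -8 - 14*√2 ≈ -27.799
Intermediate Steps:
u(D, I) = -7*√(1 + D)
8*(-1) + u((q + 4) - 2, 3) = 8*(-1) - 7*√(1 + ((5 + 4) - 2)) = -8 - 7*√(1 + (9 - 2)) = -8 - 7*√(1 + 7) = -8 - 14*√2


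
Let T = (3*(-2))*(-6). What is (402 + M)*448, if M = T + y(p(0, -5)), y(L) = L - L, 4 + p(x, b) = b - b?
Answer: 196224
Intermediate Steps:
p(x, b) = -4 (p(x, b) = -4 + (b - b) = -4 + 0 = -4)
y(L) = 0
T = 36 (T = -6*(-6) = 36)
M = 36 (M = 36 + 0 = 36)
(402 + M)*448 = (402 + 36)*448 = 438*448 = 196224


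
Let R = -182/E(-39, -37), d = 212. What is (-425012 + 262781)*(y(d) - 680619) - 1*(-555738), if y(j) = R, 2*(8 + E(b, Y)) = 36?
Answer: 552105046656/5 ≈ 1.1042e+11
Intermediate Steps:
E(b, Y) = 10 (E(b, Y) = -8 + (½)*36 = -8 + 18 = 10)
R = -91/5 (R = -182/10 = -182*⅒ = -91/5 ≈ -18.200)
y(j) = -91/5
(-425012 + 262781)*(y(d) - 680619) - 1*(-555738) = (-425012 + 262781)*(-91/5 - 680619) - 1*(-555738) = -162231*(-3403186/5) + 555738 = 552102267966/5 + 555738 = 552105046656/5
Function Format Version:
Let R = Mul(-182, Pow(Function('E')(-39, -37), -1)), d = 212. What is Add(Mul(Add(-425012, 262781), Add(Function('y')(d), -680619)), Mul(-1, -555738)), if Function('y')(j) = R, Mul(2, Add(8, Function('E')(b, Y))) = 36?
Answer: Rational(552105046656, 5) ≈ 1.1042e+11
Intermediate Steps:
Function('E')(b, Y) = 10 (Function('E')(b, Y) = Add(-8, Mul(Rational(1, 2), 36)) = Add(-8, 18) = 10)
R = Rational(-91, 5) (R = Mul(-182, Pow(10, -1)) = Mul(-182, Rational(1, 10)) = Rational(-91, 5) ≈ -18.200)
Function('y')(j) = Rational(-91, 5)
Add(Mul(Add(-425012, 262781), Add(Function('y')(d), -680619)), Mul(-1, -555738)) = Add(Mul(Add(-425012, 262781), Add(Rational(-91, 5), -680619)), Mul(-1, -555738)) = Add(Mul(-162231, Rational(-3403186, 5)), 555738) = Add(Rational(552102267966, 5), 555738) = Rational(552105046656, 5)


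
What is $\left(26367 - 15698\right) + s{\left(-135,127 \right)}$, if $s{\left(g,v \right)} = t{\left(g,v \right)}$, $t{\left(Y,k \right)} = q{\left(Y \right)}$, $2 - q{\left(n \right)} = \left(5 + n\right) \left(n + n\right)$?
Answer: $-24429$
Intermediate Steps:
$q{\left(n \right)} = 2 - 2 n \left(5 + n\right)$ ($q{\left(n \right)} = 2 - \left(5 + n\right) \left(n + n\right) = 2 - \left(5 + n\right) 2 n = 2 - 2 n \left(5 + n\right)$)
$t{\left(Y,k \right)} = 2 - 10 Y - 2 Y^{2}$
$s{\left(g,v \right)} = 2 - 10 g - 2 g^{2}$
$\left(26367 - 15698\right) + s{\left(-135,127 \right)} = \left(26367 - 15698\right) - \left(-1352 + 36450\right) = 10669 + \left(2 + 1350 - 36450\right) = 10669 - 35098 = -24429$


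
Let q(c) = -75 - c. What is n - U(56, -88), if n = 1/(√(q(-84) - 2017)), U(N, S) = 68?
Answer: -68 - I*√502/1004 ≈ -68.0 - 0.022316*I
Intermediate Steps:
n = -I*√502/1004 (n = 1/(√((-75 - 1*(-84)) - 2017)) = 1/(√((-75 + 84) - 2017)) = 1/(√(9 - 2017)) = 1/(√(-2008)) = 1/(2*I*√502) = -I*√502/1004 ≈ -0.022316*I)
n - U(56, -88) = -I*√502/1004 - 1*68 = -I*√502/1004 - 68 = -68 - I*√502/1004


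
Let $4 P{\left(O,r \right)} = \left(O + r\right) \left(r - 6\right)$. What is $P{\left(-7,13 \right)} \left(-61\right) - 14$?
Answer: $- \frac{1309}{2} \approx -654.5$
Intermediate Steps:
$P{\left(O,r \right)} = \frac{\left(-6 + r\right) \left(O + r\right)}{4}$ ($P{\left(O,r \right)} = \frac{\left(O + r\right) \left(r - 6\right)}{4} = \frac{\left(O + r\right) \left(-6 + r\right)}{4} = \frac{\left(-6 + r\right) \left(O + r\right)}{4}$)
$P{\left(-7,13 \right)} \left(-61\right) - 14 = \left(\left(- \frac{3}{2}\right) \left(-7\right) - \frac{39}{2} + \frac{13^{2}}{4} + \frac{1}{4} \left(-7\right) 13\right) \left(-61\right) - 14 = \left(\frac{21}{2} - \frac{39}{2} + \frac{1}{4} \cdot 169 - \frac{91}{4}\right) \left(-61\right) - 14 = \left(\frac{21}{2} - \frac{39}{2} + \frac{169}{4} - \frac{91}{4}\right) \left(-61\right) - 14 = \frac{21}{2} \left(-61\right) - 14 = - \frac{1281}{2} - 14 = - \frac{1309}{2}$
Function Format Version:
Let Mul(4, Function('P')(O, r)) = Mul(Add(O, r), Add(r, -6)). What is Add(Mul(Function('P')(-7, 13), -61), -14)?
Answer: Rational(-1309, 2) ≈ -654.50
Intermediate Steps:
Function('P')(O, r) = Mul(Rational(1, 4), Add(-6, r), Add(O, r)) (Function('P')(O, r) = Mul(Rational(1, 4), Mul(Add(O, r), Add(r, -6))) = Mul(Rational(1, 4), Mul(Add(O, r), Add(-6, r))) = Mul(Rational(1, 4), Mul(Add(-6, r), Add(O, r))) = Mul(Rational(1, 4), Add(-6, r), Add(O, r)))
Add(Mul(Function('P')(-7, 13), -61), -14) = Add(Mul(Add(Mul(Rational(-3, 2), -7), Mul(Rational(-3, 2), 13), Mul(Rational(1, 4), Pow(13, 2)), Mul(Rational(1, 4), -7, 13)), -61), -14) = Add(Mul(Add(Rational(21, 2), Rational(-39, 2), Mul(Rational(1, 4), 169), Rational(-91, 4)), -61), -14) = Add(Mul(Add(Rational(21, 2), Rational(-39, 2), Rational(169, 4), Rational(-91, 4)), -61), -14) = Add(Mul(Rational(21, 2), -61), -14) = Add(Rational(-1281, 2), -14) = Rational(-1309, 2)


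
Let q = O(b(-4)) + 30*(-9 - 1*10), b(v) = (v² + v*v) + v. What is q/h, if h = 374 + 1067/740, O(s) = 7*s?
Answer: -25160/25257 ≈ -0.99616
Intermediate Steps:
b(v) = v + 2*v² (b(v) = (v² + v²) + v = 2*v² + v = v + 2*v²)
q = -374 (q = 7*(-4*(1 + 2*(-4))) + 30*(-9 - 1*10) = 7*(-4*(1 - 8)) + 30*(-9 - 10) = 7*(-4*(-7)) + 30*(-19) = 7*28 - 570 = 196 - 570 = -374)
h = 277827/740 (h = 374 + 1067*(1/740) = 374 + 1067/740 = 277827/740 ≈ 375.44)
q/h = -374/277827/740 = -374*740/277827 = -25160/25257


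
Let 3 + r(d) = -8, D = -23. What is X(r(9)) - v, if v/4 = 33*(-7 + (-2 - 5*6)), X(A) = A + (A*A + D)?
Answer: 5235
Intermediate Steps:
r(d) = -11 (r(d) = -3 - 8 = -11)
X(A) = -23 + A + A² (X(A) = A + (A*A - 23) = A + (A² - 23) = A + (-23 + A²) = -23 + A + A²)
v = -5148 (v = 4*(33*(-7 + (-2 - 5*6))) = 4*(33*(-7 + (-2 - 30))) = 4*(33*(-7 - 32)) = 4*(33*(-39)) = 4*(-1287) = -5148)
X(r(9)) - v = (-23 - 11 + (-11)²) - 1*(-5148) = (-23 - 11 + 121) + 5148 = 87 + 5148 = 5235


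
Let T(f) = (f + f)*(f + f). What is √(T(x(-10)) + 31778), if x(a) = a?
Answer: √32178 ≈ 179.38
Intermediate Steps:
T(f) = 4*f² (T(f) = (2*f)*(2*f) = 4*f²)
√(T(x(-10)) + 31778) = √(4*(-10)² + 31778) = √(4*100 + 31778) = √(400 + 31778) = √32178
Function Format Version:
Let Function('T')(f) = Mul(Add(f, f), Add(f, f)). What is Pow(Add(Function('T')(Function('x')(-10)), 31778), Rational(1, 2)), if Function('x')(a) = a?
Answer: Pow(32178, Rational(1, 2)) ≈ 179.38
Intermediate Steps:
Function('T')(f) = Mul(4, Pow(f, 2)) (Function('T')(f) = Mul(Mul(2, f), Mul(2, f)) = Mul(4, Pow(f, 2)))
Pow(Add(Function('T')(Function('x')(-10)), 31778), Rational(1, 2)) = Pow(Add(Mul(4, Pow(-10, 2)), 31778), Rational(1, 2)) = Pow(Add(Mul(4, 100), 31778), Rational(1, 2)) = Pow(Add(400, 31778), Rational(1, 2)) = Pow(32178, Rational(1, 2))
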